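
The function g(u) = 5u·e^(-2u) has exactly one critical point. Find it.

1/2

Differentiating with the product rule gives g'(u) = (-10u + 5)·e^(-2u). Since e^(-2u) > 0, the only critical point is u = 1/2.
g''(1/2) has the same sign as -10 < 0, so this is a local maximum.
g(1/2) = (5/2)·e^(-1) ≈ 0.9197.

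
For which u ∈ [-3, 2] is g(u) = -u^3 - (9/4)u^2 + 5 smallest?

g'(u) = -3u^2 - (9/2)u, which vanishes at u = -3/2 and u = 0.
Compare values at every candidate in [-3, 2]: g(-3) = 47/4,  g(-3/2) = 53/16,  g(0) = 5,  g(2) = -12.
So the minimum is g(2) = -12.

2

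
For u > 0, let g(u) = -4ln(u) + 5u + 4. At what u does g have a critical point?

4/5

g'(u) = -4/u + 5 = 0 gives u = 4/5.
g''(u) = 4/u², which is positive for u > 0, so this is a local minimum.
g(4/5) = -4·ln(4/5) + 4 + 4 ≈ 8.8926.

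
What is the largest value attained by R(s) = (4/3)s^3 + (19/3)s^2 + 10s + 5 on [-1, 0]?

5

R'(s) = 4s^2 + (38/3)s + 10, which has no zeros in [-1, 0].
Compare values at every candidate in [-1, 0]: R(-1) = 0,  R(0) = 5.
So the maximum is R(0) = 5.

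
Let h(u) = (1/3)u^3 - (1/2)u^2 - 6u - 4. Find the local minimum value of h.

-35/2

h'(u) = u^2 - u - 6 = 0 at u = -2, 3.
h''(u) = 2u - 1. h''(-2) = -5 < 0 ⇒ local maximum; h''(3) = 5 > 0 ⇒ local minimum.
So the local minimum value is h(3) = -35/2.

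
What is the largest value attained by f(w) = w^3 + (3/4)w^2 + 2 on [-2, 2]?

13

Differentiating, f'(w) = 3w^2 + (3/2)w; which vanishes at w = -1/2 and w = 0.
Candidates: f(-2) = -3, f(-1/2) = 33/16, f(0) = 2, f(2) = 13.
Hence the absolute maximum is 13 at w = 2.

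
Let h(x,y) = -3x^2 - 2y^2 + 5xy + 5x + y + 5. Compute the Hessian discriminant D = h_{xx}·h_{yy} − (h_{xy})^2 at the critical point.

∂h/∂x = -6x + 5y + 5 = 0 and ∂h/∂y = 5x - 4y + 1 = 0, so (x, y) = (-25, -31).
The Hessian has h_{xx} = -6, h_{yy} = -4, h_{xy} = 5, giving D = -1 < 0, so the point is a saddle point.
D = (-6)·(-4) − (5)^2 = -1.

-1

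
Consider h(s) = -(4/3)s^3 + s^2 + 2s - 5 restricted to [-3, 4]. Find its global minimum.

-199/3

h'(s) = -4s^2 + 2s + 2, which vanishes at s = -1/2 and s = 1.
Evaluating at the critical points and endpoints: h(-3) = 34; h(-1/2) = -67/12; h(1) = -10/3; h(4) = -199/3.
So the minimum is h(4) = -199/3.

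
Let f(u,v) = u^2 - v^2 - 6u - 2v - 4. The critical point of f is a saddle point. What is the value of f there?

-12

∂f/∂u = 2u - 6 = 0 and ∂f/∂v = -2v - 2 = 0, so (u, v) = (3, -1).
The Hessian has f_{uu} = 2, f_{vv} = -2, f_{uv} = 0, giving D = -4 < 0, so the point is a saddle point.
f(3, -1) = -12.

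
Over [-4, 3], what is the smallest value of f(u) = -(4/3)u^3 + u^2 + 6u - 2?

-11

The derivative is -4u^2 + 2u + 6, which vanishes at u = -1 and u = 3/2.
Candidates: f(-4) = 226/3, f(-1) = -17/3, f(3/2) = 19/4, f(3) = -11.
The minimum over the interval is -11, attained at u = 3.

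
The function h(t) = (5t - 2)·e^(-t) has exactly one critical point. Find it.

Differentiating with the product rule gives h'(t) = (-5t + 7)·e^(-t). Since e^(-t) > 0, the only critical point is t = 7/5.
h''(7/5) has the same sign as -5 < 0, so this is a local maximum.
h(7/5) = (5)·e^(-7/5) ≈ 1.2330.

7/5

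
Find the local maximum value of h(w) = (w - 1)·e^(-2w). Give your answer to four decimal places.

By the product rule, h'(w) = (-2w + 3)·e^(-2w). Since e^(-2w) > 0, the only critical point is w = 3/2.
h''(3/2) has the same sign as -2 < 0, so this is a local maximum.
h(3/2) = (1/2)·e^(-3) ≈ 0.0249.

0.0249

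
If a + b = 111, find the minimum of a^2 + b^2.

With a + b = 111, a^2 + b^2 = a^2 + (111 − a)^2.
The derivative 2a − 2(111 − a) = 4a − 222 vanishes at a = 111/2; second derivative 4 > 0, a minimum.
The minimum is 2·(111/2)^2 = 12321/2.

12321/2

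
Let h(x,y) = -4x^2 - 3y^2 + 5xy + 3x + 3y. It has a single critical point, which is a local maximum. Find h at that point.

108/23

∂h/∂x = -8x + 5y + 3 = 0 and ∂h/∂y = 5x - 6y + 3 = 0, so (x, y) = (33/23, 39/23).
The Hessian has h_{xx} = -8, h_{yy} = -6, h_{xy} = 5, giving D = 23 > 0 with h_{xx} < 0, so the point is a local maximum.
h(33/23, 39/23) = 108/23.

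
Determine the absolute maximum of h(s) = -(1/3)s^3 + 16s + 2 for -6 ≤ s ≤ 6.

134/3

Differentiating, h'(s) = -s^2 + 16; which vanishes at s = -4 and s = 4.
Evaluating at the critical points and endpoints: h(-6) = -22,  h(-4) = -122/3,  h(4) = 134/3,  h(6) = 26.
The maximum over the interval is 134/3, attained at s = 4.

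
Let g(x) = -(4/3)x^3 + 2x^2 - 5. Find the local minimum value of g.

-5

Critical points: g'(x) = -4x^2 + 4x vanishes at x = 0, 1.
g''(x) = -8x + 4. g''(0) = 4 > 0 ⇒ local minimum; g''(1) = -4 < 0 ⇒ local maximum.
So the local minimum value is g(0) = -5.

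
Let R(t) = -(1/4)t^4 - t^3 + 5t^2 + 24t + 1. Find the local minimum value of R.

-23

Critical points: R'(t) = -t^3 - 3t^2 + 10t + 24 vanishes at t = -4, -2, 3.
Since R''(t) = -3t^2 - 6t + 10, we get R''(-4) = -14 < 0 ⇒ local maximum; R''(-2) = 10 > 0 ⇒ local minimum; R''(3) = -35 < 0 ⇒ local maximum.
The local minimum is R(-2) = -23.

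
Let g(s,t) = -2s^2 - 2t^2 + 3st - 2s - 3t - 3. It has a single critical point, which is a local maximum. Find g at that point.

23/7

∂g/∂s = -4s + 3t - 2 = 0 and ∂g/∂t = 3s - 4t - 3 = 0, so (s, t) = (-17/7, -18/7).
The Hessian has g_{ss} = -4, g_{tt} = -4, g_{st} = 3, giving D = 7 > 0 with g_{ss} < 0, so the point is a local maximum.
g(-17/7, -18/7) = 23/7.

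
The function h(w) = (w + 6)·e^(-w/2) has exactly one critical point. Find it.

-4

Differentiating with the product rule gives h'(w) = (-(1/2)w - 2)·e^(-w/2). Since e^(-w/2) > 0, the only critical point is w = -4.
h''(-4) has the same sign as -1/2 < 0, so this is a local maximum.
h(-4) = (2)·e^(2) ≈ 14.7781.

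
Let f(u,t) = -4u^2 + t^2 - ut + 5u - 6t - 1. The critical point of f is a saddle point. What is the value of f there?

-166/17

∂f/∂u = -8u - t + 5 = 0 and ∂f/∂t = -u + 2t - 6 = 0, so (u, t) = (4/17, 53/17).
The Hessian has f_{uu} = -8, f_{tt} = 2, f_{ut} = -1, giving D = -17 < 0, so the point is a saddle point.
f(4/17, 53/17) = -166/17.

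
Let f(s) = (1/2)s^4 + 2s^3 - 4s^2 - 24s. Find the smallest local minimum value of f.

f'(s) = 2s^3 + 6s^2 - 8s - 24. Setting f'(s) = 0 gives s ∈ {-3, -2, 2}.
f''(s) = 6s^2 + 12s - 8. f''(-3) = 10 > 0 ⇒ local minimum; f''(-2) = -8 < 0 ⇒ local maximum; f''(2) = 40 > 0 ⇒ local minimum.
Thus f has its smallest local minimum at s = 2, with value -40.

-40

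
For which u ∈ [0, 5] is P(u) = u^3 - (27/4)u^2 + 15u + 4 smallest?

0

The derivative is 3u^2 - (27/2)u + 15, which vanishes at u = 2 and u = 5/2.
Candidates: P(0) = 4,  P(2) = 15,  P(5/2) = 239/16,  P(5) = 141/4.
So the minimum is P(0) = 4.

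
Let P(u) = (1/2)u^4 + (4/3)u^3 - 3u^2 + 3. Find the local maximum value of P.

3

Critical points: P'(u) = 2u^3 + 4u^2 - 6u vanishes at u = -3, 0, 1.
P''(u) = 6u^2 + 8u - 6. P''(-3) = 24 > 0 ⇒ local minimum; P''(0) = -6 < 0 ⇒ local maximum; P''(1) = 8 > 0 ⇒ local minimum.
The local maximum is P(0) = 3.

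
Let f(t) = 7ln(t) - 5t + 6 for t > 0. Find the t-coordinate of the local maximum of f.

7/5

f'(t) = 7/t − 5 = 0 gives t = 7/5.
f''(t) = -7/t², which is negative for t > 0, so this is a local maximum.
f(7/5) = 7·ln(7/5) - 7 + 6 ≈ 1.3553.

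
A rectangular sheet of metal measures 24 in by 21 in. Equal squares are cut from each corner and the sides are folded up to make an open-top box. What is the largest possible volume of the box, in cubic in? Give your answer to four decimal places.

835.3406

With cut size x, the volume is V(x) = x(24 − 2x)(21 − 2x) for 0 < x < 10.5.
V'(x) = 12x^2 − 180x + 504. Setting V'(x) = 0 gives x ≈ 3.7251 (the root in (0, 10.5)).
V''(x) = 24x − 180 is negative there, so this is the maximum; V ≈ 835.3406.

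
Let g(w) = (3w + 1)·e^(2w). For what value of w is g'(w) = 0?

Differentiating with the product rule gives g'(w) = (6w + 5)·e^(2w). Since e^(2w) > 0, the only critical point is w = -5/6.
g''(-5/6) has the same sign as 6 > 0, so this is a local minimum.
g(-5/6) = (-3/2)·e^(-5/3) ≈ -0.2833.

-5/6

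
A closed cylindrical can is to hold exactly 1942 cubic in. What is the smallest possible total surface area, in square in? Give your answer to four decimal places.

861.6827

With radius r and height h, πr²h = 1942 so h = 1942/(πr²), and S(r) = 2πr² + 2πrh = 2πr² + 2·1942/r.
S'(r) = 4πr − 2·1942/r² = 0 ⇒ r³ = 1942/(2π), so r ≈ 6.7612 and h = 2r ≈ 13.5224.
S''(r) = 4π + 4·1942/r³ > 0, so this is the minimum; S ≈ 861.6827.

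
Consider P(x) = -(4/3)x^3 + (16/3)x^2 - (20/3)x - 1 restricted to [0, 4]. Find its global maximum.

Differentiating, P'(x) = -4x^2 + (32/3)x - 20/3; which vanishes at x = 1 and x = 5/3.
Evaluating at the critical points and endpoints: P(0) = -1, P(1) = -11/3, P(5/3) = -281/81, P(4) = -83/3.
So the maximum is P(0) = -1.

-1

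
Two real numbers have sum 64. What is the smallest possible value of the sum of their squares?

2048

With a + b = 64, a^2 + b^2 = a^2 + (64 − a)^2.
The derivative 2a − 2(64 − a) = 4a − 128 vanishes at a = 32; second derivative 4 > 0, a minimum.
The minimum is 2·(32)^2 = 2048.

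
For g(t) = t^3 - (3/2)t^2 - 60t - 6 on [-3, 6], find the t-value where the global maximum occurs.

-3

g'(t) = 3t^2 - 3t - 60, whose only zero in [-3, 6] is t = 5.
Compare values at every candidate in [-3, 6]: g(-3) = 267/2; g(5) = -437/2; g(6) = -204.
Hence the absolute maximum is 267/2 at t = -3.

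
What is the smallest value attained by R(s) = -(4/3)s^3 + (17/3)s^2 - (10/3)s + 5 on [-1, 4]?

R'(s) = -4s^2 + (34/3)s - 10/3, which vanishes at s = 1/3 and s = 5/2.
Candidates: R(-1) = 46/3; R(1/3) = 362/81; R(5/2) = 45/4; R(4) = -3.
Hence the absolute minimum is -3 at s = 4.

-3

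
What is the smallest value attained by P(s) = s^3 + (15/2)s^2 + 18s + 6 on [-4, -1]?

Differentiating, P'(s) = 3s^2 + 15s + 18; which vanishes at s = -3 and s = -2.
Candidates: P(-4) = -10, P(-3) = -15/2, P(-2) = -8, P(-1) = -11/2.
The minimum over the interval is -10, attained at s = -4.

-10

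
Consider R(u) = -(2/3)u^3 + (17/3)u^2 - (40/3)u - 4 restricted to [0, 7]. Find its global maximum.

R'(u) = -2u^2 + (34/3)u - 40/3, which vanishes at u = 5/3 and u = 4.
Evaluating at the critical points and endpoints: R(0) = -4,  R(5/3) = -1099/81,  R(4) = -28/3,  R(7) = -145/3.
So the maximum is R(0) = -4.

-4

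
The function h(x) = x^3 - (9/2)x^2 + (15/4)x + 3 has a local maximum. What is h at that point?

31/8

Critical points: h'(x) = 3x^2 - 9x + 15/4 vanishes at x = 1/2, 5/2.
Second-derivative test with h''(x) = 6x - 9: h''(1/2) = -6 < 0 ⇒ local maximum; h''(5/2) = 6 > 0 ⇒ local minimum.
The local maximum is h(1/2) = 31/8.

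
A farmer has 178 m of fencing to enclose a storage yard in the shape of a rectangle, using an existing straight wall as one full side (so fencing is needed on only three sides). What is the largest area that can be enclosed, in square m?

Let the sides perpendicular to the wall have length x and the parallel side y, so 2x + y = 178 and the area is A = xy = x(178 − 2x).
A'(x) = 178 − 4x = 0 gives x = 89/2, and A''(x) = −4 < 0 confirms a maximum.
Then y = 178 − 2·89/2 = 89 and A = 7921/2.

7921/2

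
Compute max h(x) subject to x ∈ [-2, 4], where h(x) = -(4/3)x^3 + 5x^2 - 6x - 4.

116/3

The derivative is -4x^2 + 10x - 6, which vanishes at x = 1 and x = 3/2.
Candidates: h(-2) = 116/3; h(1) = -19/3; h(3/2) = -25/4; h(4) = -100/3.
So the maximum is h(-2) = 116/3.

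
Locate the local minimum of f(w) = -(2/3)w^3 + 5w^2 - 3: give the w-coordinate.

0

f'(w) = -2w^2 + 10w = 0 at w = 0, 5.
f''(w) = -4w + 10. f''(0) = 10 > 0 ⇒ local minimum; f''(5) = -10 < 0 ⇒ local maximum.
So the local minimum value is f(0) = -3.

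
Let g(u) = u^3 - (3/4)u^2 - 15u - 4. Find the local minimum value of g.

g'(u) = 3u^2 - (3/2)u - 15 = 0 at u = -2, 5/2.
Second-derivative test with g''(u) = 6u - 3/2: g''(-2) = -27/2 < 0 ⇒ local maximum; g''(5/2) = 27/2 > 0 ⇒ local minimum.
Thus g has its local minimum at u = 5/2, with value -489/16.

-489/16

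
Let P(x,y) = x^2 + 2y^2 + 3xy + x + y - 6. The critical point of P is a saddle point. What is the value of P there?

∂P/∂x = 2x + 3y + 1 = 0 and ∂P/∂y = 3x + 4y + 1 = 0, so (x, y) = (1, -1).
The Hessian has P_{xx} = 2, P_{yy} = 4, P_{xy} = 3, giving D = -1 < 0, so the point is a saddle point.
P(1, -1) = -6.

-6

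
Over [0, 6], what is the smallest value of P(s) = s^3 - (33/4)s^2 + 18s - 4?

Differentiating, P'(s) = 3s^2 - (33/2)s + 18; which vanishes at s = 3/2 and s = 4.
Candidates: P(0) = -4,  P(3/2) = 125/16,  P(4) = 0,  P(6) = 23.
The minimum over the interval is -4, attained at s = 0.

-4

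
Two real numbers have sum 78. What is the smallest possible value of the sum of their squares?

With a + b = 78, a^2 + b^2 = a^2 + (78 − a)^2.
The derivative 2a − 2(78 − a) = 4a − 156 vanishes at a = 39; second derivative 4 > 0, a minimum.
The minimum is 2·(39)^2 = 3042.

3042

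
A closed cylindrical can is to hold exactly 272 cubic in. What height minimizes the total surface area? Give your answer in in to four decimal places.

With radius r and height h, πr²h = 272 so h = 272/(πr²), and S(r) = 2πr² + 2πrh = 2πr² + 2·272/r.
S'(r) = 4πr − 2·272/r² = 0 ⇒ r³ = 272/(2π), so r ≈ 3.5113 and h = 2r ≈ 7.0225.
S''(r) = 4π + 4·272/r³ > 0, so this is the minimum; S ≈ 232.3952.

7.0225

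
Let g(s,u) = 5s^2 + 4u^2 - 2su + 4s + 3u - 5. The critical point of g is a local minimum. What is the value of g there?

∂g/∂s = 10s - 2u + 4 = 0 and ∂g/∂u = -2s + 8u + 3 = 0, so (s, u) = (-1/2, -1/2).
The Hessian has g_{ss} = 10, g_{uu} = 8, g_{su} = -2, giving D = 76 > 0 with g_{ss} > 0, so the point is a local minimum.
g(-1/2, -1/2) = -27/4.

-27/4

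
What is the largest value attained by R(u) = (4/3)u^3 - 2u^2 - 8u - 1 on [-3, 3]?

Differentiating, R'(u) = 4u^2 - 4u - 8; which vanishes at u = -1 and u = 2.
Candidates: R(-3) = -31,  R(-1) = 11/3,  R(2) = -43/3,  R(3) = -7.
So the maximum is R(-1) = 11/3.

11/3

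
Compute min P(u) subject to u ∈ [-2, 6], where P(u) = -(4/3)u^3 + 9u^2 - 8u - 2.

-14

P'(u) = -4u^2 + 18u - 8, which vanishes at u = 1/2 and u = 4.
Evaluating at the critical points and endpoints: P(-2) = 182/3, P(1/2) = -47/12, P(4) = 74/3, P(6) = -14.
The minimum over the interval is -14, attained at u = 6.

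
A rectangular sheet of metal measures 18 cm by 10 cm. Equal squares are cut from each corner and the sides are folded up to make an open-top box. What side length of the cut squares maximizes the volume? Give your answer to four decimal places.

With cut size x, the volume is V(x) = x(18 − 2x)(10 − 2x) for 0 < x < 5.
V'(x) = 12x^2 − 112x + 180. Setting V'(x) = 0 gives x ≈ 2.0633 (the root in (0, 5)).
V''(x) = 24x − 112 is negative there, so this is the maximum; V ≈ 168.1260.

2.0633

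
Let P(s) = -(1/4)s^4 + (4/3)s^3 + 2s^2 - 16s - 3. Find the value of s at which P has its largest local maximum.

-2

P'(s) = -s^3 + 4s^2 + 4s - 16. Setting P'(s) = 0 gives s ∈ {-2, 2, 4}.
Since P''(s) = -3s^2 + 8s + 4, we get P''(-2) = -24 < 0 ⇒ local maximum; P''(2) = 8 > 0 ⇒ local minimum; P''(4) = -12 < 0 ⇒ local maximum.
So the largest local maximum value is P(-2) = 67/3.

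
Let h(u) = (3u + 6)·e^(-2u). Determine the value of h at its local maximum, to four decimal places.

30.1283

h'(u) = 3·e^(-2u) + (3u + 6)·(-2)·e^(-2u) = (-6u - 9)·e^(-2u). Since e^(-2u) > 0, the only critical point is u = -3/2.
h''(-3/2) has the same sign as -6 < 0, so this is a local maximum.
h(-3/2) = (3/2)·e^(3) ≈ 30.1283.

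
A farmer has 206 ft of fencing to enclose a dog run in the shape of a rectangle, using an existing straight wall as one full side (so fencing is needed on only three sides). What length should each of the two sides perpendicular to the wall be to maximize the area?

103/2

Let the sides perpendicular to the wall have length x and the parallel side y, so 2x + y = 206 and the area is A = xy = x(206 − 2x).
A'(x) = 206 − 4x = 0 gives x = 103/2, and A''(x) = −4 < 0 confirms a maximum.
Then y = 206 − 2·103/2 = 103 and A = 10609/2.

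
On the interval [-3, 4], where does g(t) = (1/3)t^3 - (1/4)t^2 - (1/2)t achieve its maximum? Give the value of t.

The derivative is t^2 - (1/2)t - 1/2, which vanishes at t = -1/2 and t = 1.
Compare values at every candidate in [-3, 4]: g(-3) = -39/4,  g(-1/2) = 7/48,  g(1) = -5/12,  g(4) = 46/3.
So the maximum is g(4) = 46/3.

4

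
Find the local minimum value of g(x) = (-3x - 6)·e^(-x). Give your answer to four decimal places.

-8.1548

g'(x) = (-3)·e^(-x) + (-3x - 6)·(-1)·e^(-x) = (3x + 3)·e^(-x). Since e^(-x) > 0, the only critical point is x = -1.
g''(-1) has the same sign as 3 > 0, so this is a local minimum.
g(-1) = (-3)·e^(1) ≈ -8.1548.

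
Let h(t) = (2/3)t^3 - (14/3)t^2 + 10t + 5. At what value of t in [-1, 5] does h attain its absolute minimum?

The derivative is 2t^2 - (28/3)t + 10, which vanishes at t = 5/3 and t = 3.
Candidates: h(-1) = -31/3, h(5/3) = 955/81, h(3) = 11, h(5) = 65/3.
Hence the absolute minimum is -31/3 at t = -1.

-1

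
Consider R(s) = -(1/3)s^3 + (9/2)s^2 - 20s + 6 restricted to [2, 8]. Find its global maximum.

-56/3

R'(s) = -s^2 + 9s - 20, which vanishes at s = 4 and s = 5.
Candidates: R(2) = -56/3,  R(4) = -70/3,  R(5) = -139/6,  R(8) = -110/3.
Hence the absolute maximum is -56/3 at s = 2.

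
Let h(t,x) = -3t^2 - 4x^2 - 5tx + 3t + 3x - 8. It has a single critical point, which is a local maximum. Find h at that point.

∂h/∂t = -6t - 5x + 3 = 0 and ∂h/∂x = -5t - 8x + 3 = 0, so (t, x) = (9/23, 3/23).
The Hessian has h_{tt} = -6, h_{xx} = -8, h_{tx} = -5, giving D = 23 > 0 with h_{tt} < 0, so the point is a local maximum.
h(9/23, 3/23) = -166/23.

-166/23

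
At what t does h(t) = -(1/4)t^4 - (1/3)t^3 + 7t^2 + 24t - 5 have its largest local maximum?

h'(t) = -t^3 - t^2 + 14t + 24 = 0 at t = -3, -2, 4.
Second-derivative test with h''(t) = -3t^2 - 2t + 14: h''(-3) = -7 < 0 ⇒ local maximum; h''(-2) = 6 > 0 ⇒ local minimum; h''(4) = -42 < 0 ⇒ local maximum.
The largest local maximum is h(4) = 353/3.

4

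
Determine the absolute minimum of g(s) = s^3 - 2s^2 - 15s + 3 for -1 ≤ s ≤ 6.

g'(s) = 3s^2 - 4s - 15, whose only zero in [-1, 6] is s = 3.
Candidates: g(-1) = 15, g(3) = -33, g(6) = 57.
Hence the absolute minimum is -33 at s = 3.

-33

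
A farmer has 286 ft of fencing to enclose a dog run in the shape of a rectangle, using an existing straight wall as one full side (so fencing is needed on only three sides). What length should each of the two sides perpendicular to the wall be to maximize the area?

Let the sides perpendicular to the wall have length x and the parallel side y, so 2x + y = 286 and the area is A = xy = x(286 − 2x).
A'(x) = 286 − 4x = 0 gives x = 143/2, and A''(x) = −4 < 0 confirms a maximum.
Then y = 286 − 2·143/2 = 143 and A = 20449/2.

143/2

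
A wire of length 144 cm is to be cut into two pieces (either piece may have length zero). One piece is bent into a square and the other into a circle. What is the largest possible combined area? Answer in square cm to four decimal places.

1650.1184

Let x be the length used for the square. Square side x/4; circle radius (144−x)/(2π).
A(x) = (x/4)² + π·((144−x)/(2π))² = x²/16 + (144−x)²/(4π) for 0 ≤ x ≤ 144. A'(x) = x/8 − (144−x)/(2π) = 0 gives x = 4·144/(π+4) ≈ 80.6543.
A'' > 0, so the interior critical point is a minimum; the maximum is at an endpoint. A(0) = 1650.1184 and A(144) = 1296.0000, so the largest area is 1650.1184.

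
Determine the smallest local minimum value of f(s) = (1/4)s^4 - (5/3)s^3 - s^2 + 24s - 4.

Critical points: f'(s) = s^3 - 5s^2 - 2s + 24 vanishes at s = -2, 3, 4.
Second-derivative test with f''(s) = 3s^2 - 10s - 2: f''(-2) = 30 > 0 ⇒ local minimum; f''(3) = -5 < 0 ⇒ local maximum; f''(4) = 6 > 0 ⇒ local minimum.
Thus f has its smallest local minimum at s = -2, with value -116/3.

-116/3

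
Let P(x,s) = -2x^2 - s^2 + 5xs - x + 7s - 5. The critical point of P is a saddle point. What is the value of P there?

∂P/∂x = -4x + 5s - 1 = 0 and ∂P/∂s = 5x - 2s + 7 = 0, so (x, s) = (-33/17, -23/17).
The Hessian has P_{xx} = -4, P_{ss} = -2, P_{xs} = 5, giving D = -17 < 0, so the point is a saddle point.
P(-33/17, -23/17) = -149/17.

-149/17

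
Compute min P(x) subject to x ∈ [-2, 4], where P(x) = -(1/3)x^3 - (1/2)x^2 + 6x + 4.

Differentiating, P'(x) = -x^2 - x + 6; whose only zero in [-2, 4] is x = 2.
Compare values at every candidate in [-2, 4]: P(-2) = -22/3,  P(2) = 34/3,  P(4) = -4/3.
The minimum over the interval is -22/3, attained at x = -2.

-22/3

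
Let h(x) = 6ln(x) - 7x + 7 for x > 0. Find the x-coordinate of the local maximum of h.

h'(x) = 6/x − 7 = 0 gives x = 6/7.
h''(x) = -6/x², which is negative for x > 0, so this is a local maximum.
h(6/7) = 6·ln(6/7) - 6 + 7 ≈ 0.0751.

6/7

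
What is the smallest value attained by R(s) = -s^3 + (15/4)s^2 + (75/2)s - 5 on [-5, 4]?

-955/16

The derivative is -3s^2 + (15/2)s + 75/2, whose only zero in [-5, 4] is s = -5/2.
Compare values at every candidate in [-5, 4]: R(-5) = 105/4,  R(-5/2) = -955/16,  R(4) = 141.
The minimum over the interval is -955/16, attained at s = -5/2.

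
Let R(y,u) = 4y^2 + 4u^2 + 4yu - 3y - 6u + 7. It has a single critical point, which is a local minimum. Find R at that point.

∂R/∂y = 8y + 4u - 3 = 0 and ∂R/∂u = 4y + 8u - 6 = 0, so (y, u) = (0, 3/4).
The Hessian has R_{yy} = 8, R_{uu} = 8, R_{yu} = 4, giving D = 48 > 0 with R_{yy} > 0, so the point is a local minimum.
R(0, 3/4) = 19/4.

19/4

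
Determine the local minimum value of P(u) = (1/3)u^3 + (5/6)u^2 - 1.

-1

P'(u) = u^2 + (5/3)u = 0 at u = -5/3, 0.
P''(u) = 2u + 5/3. P''(-5/3) = -5/3 < 0 ⇒ local maximum; P''(0) = 5/3 > 0 ⇒ local minimum.
The local minimum is P(0) = -1.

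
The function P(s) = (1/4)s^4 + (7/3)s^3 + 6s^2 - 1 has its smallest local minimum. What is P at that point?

Critical points: P'(s) = s^3 + 7s^2 + 12s vanishes at s = -4, -3, 0.
P''(s) = 3s^2 + 14s + 12. P''(-4) = 4 > 0 ⇒ local minimum; P''(-3) = -3 < 0 ⇒ local maximum; P''(0) = 12 > 0 ⇒ local minimum.
The smallest local minimum is P(0) = -1.

-1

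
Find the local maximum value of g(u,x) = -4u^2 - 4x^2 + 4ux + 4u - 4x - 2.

-2/3

∂g/∂u = -8u + 4x + 4 = 0 and ∂g/∂x = 4u - 8x - 4 = 0, so (u, x) = (1/3, -1/3).
The Hessian has g_{uu} = -8, g_{xx} = -8, g_{ux} = 4, giving D = 48 > 0 with g_{uu} < 0, so the point is a local maximum.
g(1/3, -1/3) = -2/3.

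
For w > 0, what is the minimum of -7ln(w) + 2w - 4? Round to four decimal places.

-5.7693

h'(w) = -7/w + 2 = 0 gives w = 7/2.
h''(w) = 7/w², which is positive for w > 0, so this is a local minimum.
h(7/2) = -7·ln(7/2) + 7 - 4 ≈ -5.7693.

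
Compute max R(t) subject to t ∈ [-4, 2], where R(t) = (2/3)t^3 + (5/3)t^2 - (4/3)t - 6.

10/3

R'(t) = 2t^2 + (10/3)t - 4/3, which vanishes at t = -2 and t = 1/3.
Compare values at every candidate in [-4, 2]: R(-4) = -50/3, R(-2) = -2, R(1/3) = -505/81, R(2) = 10/3.
The maximum over the interval is 10/3, attained at t = 2.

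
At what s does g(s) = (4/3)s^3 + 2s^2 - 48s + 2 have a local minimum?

3

g'(s) = 4s^2 + 4s - 48. Setting g'(s) = 0 gives s ∈ {-4, 3}.
Since g''(s) = 8s + 4, we get g''(-4) = -28 < 0 ⇒ local maximum; g''(3) = 28 > 0 ⇒ local minimum.
So the local minimum value is g(3) = -88.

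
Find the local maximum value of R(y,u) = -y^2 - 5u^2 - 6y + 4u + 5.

∂R/∂y = -2y - 6 = 0 and ∂R/∂u = -10u + 4 = 0, so (y, u) = (-3, 2/5).
The Hessian has R_{yy} = -2, R_{uu} = -10, R_{yu} = 0, giving D = 20 > 0 with R_{yy} < 0, so the point is a local maximum.
R(-3, 2/5) = 74/5.

74/5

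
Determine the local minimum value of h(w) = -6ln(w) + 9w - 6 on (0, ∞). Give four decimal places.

h'(w) = -6/w + 9 = 0 gives w = 2/3.
h''(w) = 6/w², which is positive for w > 0, so this is a local minimum.
h(2/3) = -6·ln(2/3) + 6 - 6 ≈ 2.4328.

2.4328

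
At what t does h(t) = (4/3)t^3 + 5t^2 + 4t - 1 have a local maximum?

h'(t) = 4t^2 + 10t + 4. Setting h'(t) = 0 gives t ∈ {-2, -1/2}.
Since h''(t) = 8t + 10, we get h''(-2) = -6 < 0 ⇒ local maximum; h''(-1/2) = 6 > 0 ⇒ local minimum.
Thus h has its local maximum at t = -2, with value 1/3.

-2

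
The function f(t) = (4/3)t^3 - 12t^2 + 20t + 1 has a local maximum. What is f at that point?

31/3

Critical points: f'(t) = 4t^2 - 24t + 20 vanishes at t = 1, 5.
f''(t) = 8t - 24. f''(1) = -16 < 0 ⇒ local maximum; f''(5) = 16 > 0 ⇒ local minimum.
Thus f has its local maximum at t = 1, with value 31/3.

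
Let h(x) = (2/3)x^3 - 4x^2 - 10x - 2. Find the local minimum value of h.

-206/3

Critical points: h'(x) = 2x^2 - 8x - 10 vanishes at x = -1, 5.
Second-derivative test with h''(x) = 4x - 8: h''(-1) = -12 < 0 ⇒ local maximum; h''(5) = 12 > 0 ⇒ local minimum.
Thus h has its local minimum at x = 5, with value -206/3.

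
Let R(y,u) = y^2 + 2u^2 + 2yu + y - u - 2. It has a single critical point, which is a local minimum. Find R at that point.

-13/4

∂R/∂y = 2y + 2u + 1 = 0 and ∂R/∂u = 2y + 4u - 1 = 0, so (y, u) = (-3/2, 1).
The Hessian has R_{yy} = 2, R_{uu} = 4, R_{yu} = 2, giving D = 4 > 0 with R_{yy} > 0, so the point is a local minimum.
R(-3/2, 1) = -13/4.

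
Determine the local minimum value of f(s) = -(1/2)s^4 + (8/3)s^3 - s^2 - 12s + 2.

f'(s) = -2s^3 + 8s^2 - 2s - 12 = 0 at s = -1, 2, 3.
Second-derivative test with f''(s) = -6s^2 + 16s - 2: f''(-1) = -24 < 0 ⇒ local maximum; f''(2) = 6 > 0 ⇒ local minimum; f''(3) = -8 < 0 ⇒ local maximum.
Thus f has its local minimum at s = 2, with value -38/3.

-38/3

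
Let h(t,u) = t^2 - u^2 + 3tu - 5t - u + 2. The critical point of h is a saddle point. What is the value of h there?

∂h/∂t = 2t + 3u - 5 = 0 and ∂h/∂u = 3t - 2u - 1 = 0, so (t, u) = (1, 1).
The Hessian has h_{tt} = 2, h_{uu} = -2, h_{tu} = 3, giving D = -13 < 0, so the point is a saddle point.
h(1, 1) = -1.

-1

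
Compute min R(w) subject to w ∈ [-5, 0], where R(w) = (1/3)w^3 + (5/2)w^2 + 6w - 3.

R'(w) = w^2 + 5w + 6, which vanishes at w = -3 and w = -2.
Evaluating at the critical points and endpoints: R(-5) = -73/6; R(-3) = -15/2; R(-2) = -23/3; R(0) = -3.
Hence the absolute minimum is -73/6 at w = -5.

-73/6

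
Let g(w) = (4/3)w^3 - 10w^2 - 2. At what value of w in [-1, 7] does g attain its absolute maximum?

0

Differentiating, g'(w) = 4w^2 - 20w; which vanishes at w = 0 and w = 5.
Candidates: g(-1) = -40/3; g(0) = -2; g(5) = -256/3; g(7) = -104/3.
Hence the absolute maximum is -2 at w = 0.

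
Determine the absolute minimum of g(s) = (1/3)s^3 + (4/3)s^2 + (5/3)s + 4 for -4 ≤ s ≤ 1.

-8/3

Differentiating, g'(s) = s^2 + (8/3)s + 5/3; which vanishes at s = -5/3 and s = -1.
Candidates: g(-4) = -8/3,  g(-5/3) = 274/81,  g(-1) = 10/3,  g(1) = 22/3.
So the minimum is g(-4) = -8/3.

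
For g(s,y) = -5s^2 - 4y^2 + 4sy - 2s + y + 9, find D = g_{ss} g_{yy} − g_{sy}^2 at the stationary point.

64

∂g/∂s = -10s + 4y - 2 = 0 and ∂g/∂y = 4s - 8y + 1 = 0, so (s, y) = (-3/16, 1/32).
The Hessian has g_{ss} = -10, g_{yy} = -8, g_{sy} = 4, giving D = 64 > 0 with g_{ss} < 0, so the point is a local maximum.
D = (-10)·(-8) − (4)^2 = 64.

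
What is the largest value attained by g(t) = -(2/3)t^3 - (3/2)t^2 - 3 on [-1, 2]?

-3

Differentiating, g'(t) = -2t^2 - 3t; whose only zero in [-1, 2] is t = 0.
Candidates: g(-1) = -23/6; g(0) = -3; g(2) = -43/3.
So the maximum is g(0) = -3.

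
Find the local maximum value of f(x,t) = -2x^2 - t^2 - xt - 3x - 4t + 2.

∂f/∂x = -4x - t - 3 = 0 and ∂f/∂t = -x - 2t - 4 = 0, so (x, t) = (-2/7, -13/7).
The Hessian has f_{xx} = -4, f_{tt} = -2, f_{xt} = -1, giving D = 7 > 0 with f_{xx} < 0, so the point is a local maximum.
f(-2/7, -13/7) = 43/7.

43/7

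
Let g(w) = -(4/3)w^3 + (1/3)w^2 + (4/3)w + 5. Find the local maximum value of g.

457/81

g'(w) = -4w^2 + (2/3)w + 4/3. Setting g'(w) = 0 gives w ∈ {-1/2, 2/3}.
Since g''(w) = -8w + 2/3, we get g''(-1/2) = 14/3 > 0 ⇒ local minimum; g''(2/3) = -14/3 < 0 ⇒ local maximum.
So the local maximum value is g(2/3) = 457/81.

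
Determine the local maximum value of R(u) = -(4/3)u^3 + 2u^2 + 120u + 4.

508

Critical points: R'(u) = -4u^2 + 4u + 120 vanishes at u = -5, 6.
R''(u) = -8u + 4. R''(-5) = 44 > 0 ⇒ local minimum; R''(6) = -44 < 0 ⇒ local maximum.
The local maximum is R(6) = 508.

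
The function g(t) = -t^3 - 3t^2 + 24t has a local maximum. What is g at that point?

Critical points: g'(t) = -3t^2 - 6t + 24 vanishes at t = -4, 2.
Second-derivative test with g''(t) = -6t - 6: g''(-4) = 18 > 0 ⇒ local minimum; g''(2) = -18 < 0 ⇒ local maximum.
So the local maximum value is g(2) = 28.

28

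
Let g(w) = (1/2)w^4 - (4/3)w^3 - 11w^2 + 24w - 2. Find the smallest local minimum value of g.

-193/2

g'(w) = 2w^3 - 4w^2 - 22w + 24 = 0 at w = -3, 1, 4.
g''(w) = 6w^2 - 8w - 22. g''(-3) = 56 > 0 ⇒ local minimum; g''(1) = -24 < 0 ⇒ local maximum; g''(4) = 42 > 0 ⇒ local minimum.
So the smallest local minimum value is g(-3) = -193/2.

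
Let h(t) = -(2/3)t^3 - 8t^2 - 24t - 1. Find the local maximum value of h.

61/3

h'(t) = -2t^2 - 16t - 24. Setting h'(t) = 0 gives t ∈ {-6, -2}.
Second-derivative test with h''(t) = -4t - 16: h''(-6) = 8 > 0 ⇒ local minimum; h''(-2) = -8 < 0 ⇒ local maximum.
Thus h has its local maximum at t = -2, with value 61/3.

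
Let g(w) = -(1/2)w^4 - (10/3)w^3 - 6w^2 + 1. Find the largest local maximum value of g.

1

Critical points: g'(w) = -2w^3 - 10w^2 - 12w vanishes at w = -3, -2, 0.
Second-derivative test with g''(w) = -6w^2 - 20w - 12: g''(-3) = -6 < 0 ⇒ local maximum; g''(-2) = 4 > 0 ⇒ local minimum; g''(0) = -12 < 0 ⇒ local maximum.
Thus g has its largest local maximum at w = 0, with value 1.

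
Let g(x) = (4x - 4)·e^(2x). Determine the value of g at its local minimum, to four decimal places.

-5.4366

Differentiating with the product rule gives g'(x) = (8x - 4)·e^(2x). Since e^(2x) > 0, the only critical point is x = 1/2.
g''(1/2) has the same sign as 8 > 0, so this is a local minimum.
g(1/2) = (-2)·e^(1) ≈ -5.4366.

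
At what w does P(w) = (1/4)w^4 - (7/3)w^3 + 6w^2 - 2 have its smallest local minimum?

P'(w) = w^3 - 7w^2 + 12w = 0 at w = 0, 3, 4.
Since P''(w) = 3w^2 - 14w + 12, we get P''(0) = 12 > 0 ⇒ local minimum; P''(3) = -3 < 0 ⇒ local maximum; P''(4) = 4 > 0 ⇒ local minimum.
So the smallest local minimum value is P(0) = -2.

0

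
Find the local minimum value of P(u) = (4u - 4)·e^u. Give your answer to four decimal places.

Differentiating with the product rule gives P'(u) = (4u)·e^u. Since e^u > 0, the only critical point is u = 0.
P''(0) has the same sign as 4 > 0, so this is a local minimum.
P(0) = (-4)·e^(0) ≈ -4.0000.

-4.0000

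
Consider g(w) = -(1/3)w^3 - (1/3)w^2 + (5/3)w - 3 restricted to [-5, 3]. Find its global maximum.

g'(w) = -w^2 - (2/3)w + 5/3, which vanishes at w = -5/3 and w = 1.
Compare values at every candidate in [-5, 3]: g(-5) = 22, g(-5/3) = -418/81, g(1) = -2, g(3) = -10.
So the maximum is g(-5) = 22.

22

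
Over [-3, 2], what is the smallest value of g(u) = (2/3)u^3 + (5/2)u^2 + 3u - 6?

The derivative is 2u^2 + 5u + 3, which vanishes at u = -3/2 and u = -1.
Candidates: g(-3) = -21/2, g(-3/2) = -57/8, g(-1) = -43/6, g(2) = 46/3.
Hence the absolute minimum is -21/2 at u = -3.

-21/2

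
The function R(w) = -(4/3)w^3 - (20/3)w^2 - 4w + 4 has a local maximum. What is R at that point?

376/81

Critical points: R'(w) = -4w^2 - (40/3)w - 4 vanishes at w = -3, -1/3.
Second-derivative test with R''(w) = -8w - 40/3: R''(-3) = 32/3 > 0 ⇒ local minimum; R''(-1/3) = -32/3 < 0 ⇒ local maximum.
The local maximum is R(-1/3) = 376/81.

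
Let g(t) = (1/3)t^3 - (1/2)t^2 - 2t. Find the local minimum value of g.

-10/3

g'(t) = t^2 - t - 2 = 0 at t = -1, 2.
Since g''(t) = 2t - 1, we get g''(-1) = -3 < 0 ⇒ local maximum; g''(2) = 3 > 0 ⇒ local minimum.
The local minimum is g(2) = -10/3.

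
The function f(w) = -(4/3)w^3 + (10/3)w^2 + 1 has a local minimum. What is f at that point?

1

f'(w) = -4w^2 + (20/3)w = 0 at w = 0, 5/3.
f''(w) = -8w + 20/3. f''(0) = 20/3 > 0 ⇒ local minimum; f''(5/3) = -20/3 < 0 ⇒ local maximum.
The local minimum is f(0) = 1.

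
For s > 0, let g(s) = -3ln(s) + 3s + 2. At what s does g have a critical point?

1

g'(s) = -3/s + 3 = 0 gives s = 1.
g''(s) = 3/s², which is positive for s > 0, so this is a local minimum.
g(1) = -3·ln(1) + 3 + 2 ≈ 5.0000.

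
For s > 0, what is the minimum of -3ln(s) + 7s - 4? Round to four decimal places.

f'(s) = -3/s + 7 = 0 gives s = 3/7.
f''(s) = 3/s², which is positive for s > 0, so this is a local minimum.
f(3/7) = -3·ln(3/7) + 3 - 4 ≈ 1.5419.

1.5419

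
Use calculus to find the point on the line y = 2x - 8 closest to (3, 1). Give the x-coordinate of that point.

21/5

Minimize D(x)^2 = (x - 3)^2 + (2x - 9)^2.
d/dx[D^2] = 2(x - 3) + 2·2·(2x - 9) = 0 ⇒ x = 21/5.
Then y = 2/5 and the distance is √(9/5) ≈ 1.3416.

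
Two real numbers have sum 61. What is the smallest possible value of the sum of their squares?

With a + b = 61, a^2 + b^2 = a^2 + (61 − a)^2.
The derivative 2a − 2(61 − a) = 4a − 122 vanishes at a = 61/2; second derivative 4 > 0, a minimum.
The minimum is 2·(61/2)^2 = 3721/2.

3721/2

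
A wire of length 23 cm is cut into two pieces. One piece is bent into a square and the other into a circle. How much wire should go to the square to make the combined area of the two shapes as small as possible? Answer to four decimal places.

12.8823

Let x be the length used for the square. Square side x/4; circle radius (23−x)/(2π).
A(x) = (x/4)² + π·((23−x)/(2π))² = x²/16 + (23−x)²/(4π) for 0 ≤ x ≤ 23. A'(x) = x/8 − (23−x)/(2π) = 0 gives x = 4·23/(π+4) ≈ 12.8823.
A'' = 1/8 + 1/(2π) > 0, so this gives the minimum combined area; x ≈ 12.8823 cm to the square.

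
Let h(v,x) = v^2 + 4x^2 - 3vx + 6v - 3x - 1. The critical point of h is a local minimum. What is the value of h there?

-106/7

∂h/∂v = 2v - 3x + 6 = 0 and ∂h/∂x = -3v + 8x - 3 = 0, so (v, x) = (-39/7, -12/7).
The Hessian has h_{vv} = 2, h_{xx} = 8, h_{vx} = -3, giving D = 7 > 0 with h_{vv} > 0, so the point is a local minimum.
h(-39/7, -12/7) = -106/7.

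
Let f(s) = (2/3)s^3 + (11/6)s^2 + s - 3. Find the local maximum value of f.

f'(s) = 2s^2 + (11/3)s + 1. Setting f'(s) = 0 gives s ∈ {-3/2, -1/3}.
Since f''(s) = 4s + 11/3, we get f''(-3/2) = -7/3 < 0 ⇒ local maximum; f''(-1/3) = 7/3 > 0 ⇒ local minimum.
Thus f has its local maximum at s = -3/2, with value -21/8.

-21/8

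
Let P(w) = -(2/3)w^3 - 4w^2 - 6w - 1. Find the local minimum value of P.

P'(w) = -2w^2 - 8w - 6 = 0 at w = -3, -1.
P''(w) = -4w - 8. P''(-3) = 4 > 0 ⇒ local minimum; P''(-1) = -4 < 0 ⇒ local maximum.
The local minimum is P(-3) = -1.

-1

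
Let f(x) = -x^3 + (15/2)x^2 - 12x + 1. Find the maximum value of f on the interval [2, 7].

9

Differentiating, f'(x) = -3x^2 + 15x - 12; whose only zero in [2, 7] is x = 4.
Evaluating at the critical points and endpoints: f(2) = -1, f(4) = 9, f(7) = -117/2.
Hence the absolute maximum is 9 at x = 4.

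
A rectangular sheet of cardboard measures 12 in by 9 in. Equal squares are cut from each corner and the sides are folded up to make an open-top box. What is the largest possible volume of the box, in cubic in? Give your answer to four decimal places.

With cut size x, the volume is V(x) = x(12 − 2x)(9 − 2x) for 0 < x < 4.5.
V'(x) = 12x^2 − 84x + 108. Setting V'(x) = 0 gives x ≈ 1.6972 (the root in (0, 4.5)).
V''(x) = 24x − 84 is negative there, so this is the maximum; V ≈ 81.8722.

81.8722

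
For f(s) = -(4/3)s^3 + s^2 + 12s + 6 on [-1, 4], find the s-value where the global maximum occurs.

2

Differentiating, f'(s) = -4s^2 + 2s + 12; whose only zero in [-1, 4] is s = 2.
Evaluating at the critical points and endpoints: f(-1) = -11/3, f(2) = 70/3, f(4) = -46/3.
So the maximum is f(2) = 70/3.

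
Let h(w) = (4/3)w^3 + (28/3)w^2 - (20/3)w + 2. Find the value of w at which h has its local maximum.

Critical points: h'(w) = 4w^2 + (56/3)w - 20/3 vanishes at w = -5, 1/3.
h''(w) = 8w + 56/3. h''(-5) = -64/3 < 0 ⇒ local maximum; h''(1/3) = 64/3 > 0 ⇒ local minimum.
Thus h has its local maximum at w = -5, with value 102.

-5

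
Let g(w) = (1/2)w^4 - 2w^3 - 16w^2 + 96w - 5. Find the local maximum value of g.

Critical points: g'(w) = 2w^3 - 6w^2 - 32w + 96 vanishes at w = -4, 3, 4.
g''(w) = 6w^2 - 12w - 32. g''(-4) = 112 > 0 ⇒ local minimum; g''(3) = -14 < 0 ⇒ local maximum; g''(4) = 16 > 0 ⇒ local minimum.
The local maximum is g(3) = 251/2.

251/2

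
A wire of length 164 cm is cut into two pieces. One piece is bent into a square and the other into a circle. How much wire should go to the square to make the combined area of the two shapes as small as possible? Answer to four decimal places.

Let x be the length used for the square. Square side x/4; circle radius (164−x)/(2π).
A(x) = (x/4)² + π·((164−x)/(2π))² = x²/16 + (164−x)²/(4π) for 0 ≤ x ≤ 164. A'(x) = x/8 − (164−x)/(2π) = 0 gives x = 4·164/(π+4) ≈ 91.8563.
A'' = 1/8 + 1/(2π) > 0, so this gives the minimum combined area; x ≈ 91.8563 cm to the square.

91.8563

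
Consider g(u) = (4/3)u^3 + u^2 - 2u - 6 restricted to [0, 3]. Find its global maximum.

Differentiating, g'(u) = 4u^2 + 2u - 2; whose only zero in [0, 3] is u = 1/2.
Evaluating at the critical points and endpoints: g(0) = -6, g(1/2) = -79/12, g(3) = 33.
Hence the absolute maximum is 33 at u = 3.

33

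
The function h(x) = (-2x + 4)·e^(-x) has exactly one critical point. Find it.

3

By the product rule, h'(x) = (2x - 6)·e^(-x). Since e^(-x) > 0, the only critical point is x = 3.
h''(3) has the same sign as 2 > 0, so this is a local minimum.
h(3) = (-2)·e^(-3) ≈ -0.0996.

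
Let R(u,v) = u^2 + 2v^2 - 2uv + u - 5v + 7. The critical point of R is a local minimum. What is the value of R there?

11/4

∂R/∂u = 2u - 2v + 1 = 0 and ∂R/∂v = -2u + 4v - 5 = 0, so (u, v) = (3/2, 2).
The Hessian has R_{uu} = 2, R_{vv} = 4, R_{uv} = -2, giving D = 4 > 0 with R_{uu} > 0, so the point is a local minimum.
R(3/2, 2) = 11/4.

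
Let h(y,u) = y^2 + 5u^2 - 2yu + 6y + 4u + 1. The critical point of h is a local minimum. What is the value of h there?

∂h/∂y = 2y - 2u + 6 = 0 and ∂h/∂u = -2y + 10u + 4 = 0, so (y, u) = (-17/4, -5/4).
The Hessian has h_{yy} = 2, h_{uu} = 10, h_{yu} = -2, giving D = 16 > 0 with h_{yy} > 0, so the point is a local minimum.
h(-17/4, -5/4) = -57/4.

-57/4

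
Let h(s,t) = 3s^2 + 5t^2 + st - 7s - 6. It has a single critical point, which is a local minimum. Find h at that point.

-599/59

∂h/∂s = 6s + t - 7 = 0 and ∂h/∂t = s + 10t = 0, so (s, t) = (70/59, -7/59).
The Hessian has h_{ss} = 6, h_{tt} = 10, h_{st} = 1, giving D = 59 > 0 with h_{ss} > 0, so the point is a local minimum.
h(70/59, -7/59) = -599/59.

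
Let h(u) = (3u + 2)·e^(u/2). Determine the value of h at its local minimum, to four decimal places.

Differentiating with the product rule gives h'(u) = ((3/2)u + 4)·e^(u/2). Since e^(u/2) > 0, the only critical point is u = -8/3.
h''(-8/3) has the same sign as 3/2 > 0, so this is a local minimum.
h(-8/3) = (-6)·e^(-4/3) ≈ -1.5816.

-1.5816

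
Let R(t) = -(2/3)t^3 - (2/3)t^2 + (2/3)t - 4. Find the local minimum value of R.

R'(t) = -2t^2 - (4/3)t + 2/3 = 0 at t = -1, 1/3.
Since R''(t) = -4t - 4/3, we get R''(-1) = 8/3 > 0 ⇒ local minimum; R''(1/3) = -8/3 < 0 ⇒ local maximum.
The local minimum is R(-1) = -14/3.

-14/3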